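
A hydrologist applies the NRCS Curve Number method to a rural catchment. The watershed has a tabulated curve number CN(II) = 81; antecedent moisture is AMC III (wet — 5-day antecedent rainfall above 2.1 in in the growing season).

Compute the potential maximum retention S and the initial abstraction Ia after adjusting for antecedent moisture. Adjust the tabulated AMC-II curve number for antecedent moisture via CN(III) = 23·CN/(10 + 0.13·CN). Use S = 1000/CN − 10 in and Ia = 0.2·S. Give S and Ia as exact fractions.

Adjust CN=81 to AMC III: 23·81/(10 + 0.13·81) → 1863 ÷ (2053/100) = 186300/2053 ≈ 90.745
Retention S: 1000/CN − 10 with CN=90.745 → S = 1900/1863 ≈ 1.020 in
Ia = 0.2·(1900/1863) = 380/1863 in ≈ 0.204 in

S = 1900/1863 in ≈ 1.020 in; Ia = 380/1863 in ≈ 0.204 in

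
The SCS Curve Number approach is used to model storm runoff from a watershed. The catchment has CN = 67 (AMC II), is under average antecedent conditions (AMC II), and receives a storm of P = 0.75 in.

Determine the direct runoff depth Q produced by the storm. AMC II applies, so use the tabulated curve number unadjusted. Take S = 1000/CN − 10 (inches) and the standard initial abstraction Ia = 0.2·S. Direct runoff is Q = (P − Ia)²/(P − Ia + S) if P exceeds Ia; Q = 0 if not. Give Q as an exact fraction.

Q = 0 in ≈ 0.000 in

CN(II) = 67; AMC II needs no correction.
S = 1000/67 − 10 = 330/67 in ≈ 4.925 in
Initial abstraction Ia = S/5 = (330/67)/5 = 66/67 ≈ 0.985 in
P = 0.750 ≤ Ia = 0.985 in: entire storm abstracted, Q = 0.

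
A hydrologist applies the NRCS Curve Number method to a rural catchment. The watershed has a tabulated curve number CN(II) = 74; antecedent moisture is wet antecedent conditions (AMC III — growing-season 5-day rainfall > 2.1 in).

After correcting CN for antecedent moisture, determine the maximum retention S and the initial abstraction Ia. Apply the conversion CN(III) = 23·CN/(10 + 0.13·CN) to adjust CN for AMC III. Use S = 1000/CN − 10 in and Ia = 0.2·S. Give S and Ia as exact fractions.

Wet (AMC III): CN(III) = 23·74/(10 + 0.13·74) = 1702/(981/50) = 85100/981 ≈ 86.748
Retention S: 1000/CN − 10 with CN=86.748 → S = 1300/851 ≈ 1.528 in
Ia = 0.2·(1300/851) = 260/851 in ≈ 0.306 in

S = 1300/851 in ≈ 1.528 in; Ia = 260/851 in ≈ 0.306 in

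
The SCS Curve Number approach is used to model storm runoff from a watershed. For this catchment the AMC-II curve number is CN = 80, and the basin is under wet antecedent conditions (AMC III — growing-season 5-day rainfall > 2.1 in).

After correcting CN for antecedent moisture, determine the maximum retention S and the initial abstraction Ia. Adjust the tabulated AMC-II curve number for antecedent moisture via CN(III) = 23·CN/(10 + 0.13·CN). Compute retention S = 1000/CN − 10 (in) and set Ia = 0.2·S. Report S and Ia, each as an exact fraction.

S = 25/23 in ≈ 1.087 in; Ia = 5/23 in ≈ 0.217 in

Wet (AMC III): CN(III) = 23·80/(10 + 0.13·80) = 1840/(102/5) = 4600/51 ≈ 90.196
Max retention: S = 1000/(4600/51) − 10 = 25/23 in (≈ 1.087 in)
Initial abstraction Ia = S/5 = (25/23)/5 = 5/23 ≈ 0.217 in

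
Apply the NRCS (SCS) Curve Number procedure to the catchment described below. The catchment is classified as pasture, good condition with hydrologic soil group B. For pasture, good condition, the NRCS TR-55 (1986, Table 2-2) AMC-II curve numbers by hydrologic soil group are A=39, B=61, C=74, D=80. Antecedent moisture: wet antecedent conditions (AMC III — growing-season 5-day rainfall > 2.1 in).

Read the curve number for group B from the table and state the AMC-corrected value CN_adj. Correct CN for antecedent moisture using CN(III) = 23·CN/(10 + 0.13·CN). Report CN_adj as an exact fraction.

NRCS table: pasture, good condition, soil group B → CN(II) = 61
Wet (AMC III): CN(III) = 23·61/(10 + 0.13·61) = 1403/(1793/100) = 140300/1793 ≈ 78.249

CN_adj = 140300/1793 ≈ 78.249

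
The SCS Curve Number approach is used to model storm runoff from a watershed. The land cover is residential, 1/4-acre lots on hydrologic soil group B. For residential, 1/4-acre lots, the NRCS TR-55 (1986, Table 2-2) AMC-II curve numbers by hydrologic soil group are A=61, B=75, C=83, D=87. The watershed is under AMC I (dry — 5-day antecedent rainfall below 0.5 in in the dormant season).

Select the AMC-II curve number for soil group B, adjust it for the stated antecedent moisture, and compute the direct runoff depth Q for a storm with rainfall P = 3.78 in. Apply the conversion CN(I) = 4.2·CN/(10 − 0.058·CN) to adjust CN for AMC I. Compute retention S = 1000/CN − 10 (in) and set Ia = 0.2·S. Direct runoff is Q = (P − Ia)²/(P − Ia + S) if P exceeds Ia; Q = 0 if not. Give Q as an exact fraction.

NRCS table: residential, 1/4-acre lots, soil group B → CN(II) = 75
CN(I) from CN(II)=75: (4.2·75)/(10 − 0.058·75) = 6300/113 ≈ 55.752
Max retention: S = 1000/(6300/113) − 10 = 500/63 in (≈ 7.937 in)
Ia = 0.2·(500/63) = 100/63 in ≈ 1.587 in
Since P=3.780 > Ia=1.587: effective rainfall P−Ia = 6907/3150 in
Q = (6907/3150)²/((6907/3150) + 500/63) = (47706649/9922500)/(31907/3150) = 47706649/100507050 in ≈ 0.475 in

Q = 47706649/100507050 in ≈ 0.475 in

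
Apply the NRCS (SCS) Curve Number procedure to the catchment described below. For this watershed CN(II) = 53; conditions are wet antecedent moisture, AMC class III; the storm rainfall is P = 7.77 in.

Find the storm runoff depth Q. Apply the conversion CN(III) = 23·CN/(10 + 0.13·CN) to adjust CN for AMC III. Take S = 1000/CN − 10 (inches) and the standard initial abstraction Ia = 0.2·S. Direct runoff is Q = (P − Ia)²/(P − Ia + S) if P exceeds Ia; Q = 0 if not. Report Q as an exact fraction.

Wet (AMC III): CN(III) = 23·53/(10 + 0.13·53) = 1219/(1689/100) = 121900/1689 ≈ 72.173
Retention S: 1000/CN − 10 with CN=72.173 → S = 4700/1219 ≈ 3.856 in
Initial abstraction Ia = S/5 = (4700/1219)/5 = 940/1219 ≈ 0.771 in
P − Ia = 7.770 − 0.771 = 853163/121900 ≈ 6.999 in (> 0, runoff occurs)
Runoff Q = (P−Ia)²/(P−Ia+S) = (6.999)²/(6.999+3.856) = 727887104569/161293569700 ≈ 4.513 in

Q = 727887104569/161293569700 in ≈ 4.513 in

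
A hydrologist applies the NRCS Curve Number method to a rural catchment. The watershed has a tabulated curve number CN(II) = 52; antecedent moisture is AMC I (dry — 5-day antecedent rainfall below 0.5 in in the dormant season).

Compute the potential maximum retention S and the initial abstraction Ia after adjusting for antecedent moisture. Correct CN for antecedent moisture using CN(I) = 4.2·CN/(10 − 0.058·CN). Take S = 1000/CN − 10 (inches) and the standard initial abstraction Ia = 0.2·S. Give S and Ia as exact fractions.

S = 2000/91 in ≈ 21.978 in; Ia = 400/91 in ≈ 4.396 in

Adjust CN=52 to AMC I: 4.2·52/(10 − 0.058·52) → (1092/5) ÷ (873/125) = 9100/291 ≈ 31.271
S = 1000/(9100/291) − 10 = 2000/91 in ≈ 21.978 in
Initial abstraction Ia = S/5 = (2000/91)/5 = 400/91 ≈ 4.396 in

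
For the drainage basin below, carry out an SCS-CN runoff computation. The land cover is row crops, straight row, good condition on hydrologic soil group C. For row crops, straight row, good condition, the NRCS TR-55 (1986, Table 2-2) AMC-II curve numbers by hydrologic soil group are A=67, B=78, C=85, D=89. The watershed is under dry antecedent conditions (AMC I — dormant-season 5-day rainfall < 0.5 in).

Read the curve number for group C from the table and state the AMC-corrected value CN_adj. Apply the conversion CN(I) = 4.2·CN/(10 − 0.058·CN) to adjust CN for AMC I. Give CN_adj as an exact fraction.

CN_adj = 11900/169 ≈ 70.414

NRCS table: row crops, straight row, good condition, soil group C → CN(II) = 85
Dry (AMC I): CN(I) = 4.2·85/(10 − 0.058·85) = 357/(507/100) = 11900/169 ≈ 70.414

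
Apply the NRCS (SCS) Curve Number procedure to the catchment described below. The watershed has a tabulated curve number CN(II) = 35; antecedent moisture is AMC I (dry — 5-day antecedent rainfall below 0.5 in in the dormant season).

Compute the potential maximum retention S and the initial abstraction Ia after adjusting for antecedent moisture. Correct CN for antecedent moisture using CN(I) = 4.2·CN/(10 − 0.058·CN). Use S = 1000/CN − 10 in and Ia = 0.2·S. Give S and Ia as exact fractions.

S = 6500/147 in ≈ 44.218 in; Ia = 1300/147 in ≈ 8.844 in

Dry (AMC I): CN(I) = 4.2·35/(10 − 0.058·35) = 147/(797/100) = 14700/797 ≈ 18.444
Max retention: S = 1000/(14700/797) − 10 = 6500/147 in (≈ 44.218 in)
Ia = 0.2·(6500/147) = 1300/147 in ≈ 8.844 in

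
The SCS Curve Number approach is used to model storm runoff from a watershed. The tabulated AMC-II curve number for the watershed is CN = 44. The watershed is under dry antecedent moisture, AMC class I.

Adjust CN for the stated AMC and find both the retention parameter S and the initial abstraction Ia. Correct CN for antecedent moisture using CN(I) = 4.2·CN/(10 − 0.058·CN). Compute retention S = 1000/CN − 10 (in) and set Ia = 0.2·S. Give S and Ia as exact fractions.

Dry (AMC I): CN(I) = 4.2·44/(10 − 0.058·44) = (924/5)/(931/125) = 3300/133 ≈ 24.812
Max retention: S = 1000/(3300/133) − 10 = 1000/33 in (≈ 30.303 in)
Ia = 0.2S: 0.2·30.303 = 6.061 in (exactly 200/33)

S = 1000/33 in ≈ 30.303 in; Ia = 200/33 in ≈ 6.061 in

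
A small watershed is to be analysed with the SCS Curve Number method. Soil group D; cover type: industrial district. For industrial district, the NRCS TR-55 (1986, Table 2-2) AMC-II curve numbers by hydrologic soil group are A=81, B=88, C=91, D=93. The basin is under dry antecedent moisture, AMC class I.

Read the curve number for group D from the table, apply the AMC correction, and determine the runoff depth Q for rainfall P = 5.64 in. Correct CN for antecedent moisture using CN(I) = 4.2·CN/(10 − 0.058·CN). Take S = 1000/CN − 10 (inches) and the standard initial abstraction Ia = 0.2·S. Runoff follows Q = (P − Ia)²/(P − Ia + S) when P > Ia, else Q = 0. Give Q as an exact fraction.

Q = 1357111921/344139525 in ≈ 3.943 in

NRCS table: industrial district, soil group D → CN(II) = 93
Dry (AMC I): CN(I) = 4.2·93/(10 − 0.058·93) = (1953/5)/(2303/500) = 27900/329 ≈ 84.802
S = 1000/(27900/329) − 10 = 500/279 in ≈ 1.792 in
Ia = 0.2S: 0.2·1.792 = 0.358 in (exactly 100/279)
Since P=5.640 > Ia=0.358: effective rainfall P−Ia = 36839/6975 in
Q = (36839/6975)²/((36839/6975) + 500/279) = (1357111921/48650625)/(49339/6975) = 1357111921/344139525 in ≈ 3.943 in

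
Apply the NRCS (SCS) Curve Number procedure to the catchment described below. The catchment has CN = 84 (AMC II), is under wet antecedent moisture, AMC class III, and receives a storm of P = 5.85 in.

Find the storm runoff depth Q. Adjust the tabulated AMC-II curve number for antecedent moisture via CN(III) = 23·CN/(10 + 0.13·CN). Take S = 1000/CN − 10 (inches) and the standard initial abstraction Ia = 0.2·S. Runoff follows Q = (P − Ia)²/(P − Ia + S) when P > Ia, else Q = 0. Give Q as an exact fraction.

Q = 3015217921/607720260 in ≈ 4.962 in

Adjust CN=84 to AMC III: 23·84/(10 + 0.13·84) → 1932 ÷ (523/25) = 48300/523 ≈ 92.352
Max retention: S = 1000/(48300/523) − 10 = 400/483 in (≈ 0.828 in)
Ia = 0.2S: 0.2·0.828 = 0.166 in (exactly 80/483)
P − Ia = 5.850 − 0.166 = 54911/9660 ≈ 5.684 in (> 0, runoff occurs)
Q: (54911/9660)² ÷ (62911/9660) = 3015217921/607720260 in (≈ 4.962 in)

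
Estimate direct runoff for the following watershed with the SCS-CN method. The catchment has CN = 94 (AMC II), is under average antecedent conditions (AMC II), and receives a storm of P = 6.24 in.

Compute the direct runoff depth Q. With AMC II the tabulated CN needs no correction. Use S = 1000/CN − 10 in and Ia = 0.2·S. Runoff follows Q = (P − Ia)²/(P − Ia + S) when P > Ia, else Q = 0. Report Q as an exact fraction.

Q = 4298427/776675 in ≈ 5.534 in

AMC II — tabulated CN = 94 applies directly.
Retention S: 1000/CN − 10 with CN=94.000 → S = 30/47 ≈ 0.638 in
Ia = 0.2S: 0.2·0.638 = 0.128 in (exactly 6/47)
Excess rainfall: 6.240 − 0.128 = 6.112 in; P > Ia so Q > 0
Q = (7182/1175)²/((7182/1175) + 30/47) = (51581124/1380625)/(7932/1175) = 4298427/776675 in ≈ 5.534 in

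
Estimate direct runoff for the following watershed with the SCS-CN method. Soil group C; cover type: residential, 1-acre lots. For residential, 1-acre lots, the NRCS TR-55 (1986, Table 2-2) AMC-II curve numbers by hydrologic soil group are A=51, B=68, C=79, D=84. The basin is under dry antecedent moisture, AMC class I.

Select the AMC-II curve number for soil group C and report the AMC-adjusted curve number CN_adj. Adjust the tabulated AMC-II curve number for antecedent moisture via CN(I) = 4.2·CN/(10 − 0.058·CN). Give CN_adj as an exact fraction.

CN_adj = 7900/129 ≈ 61.240

NRCS table: residential, 1-acre lots, soil group C → CN(II) = 79
Dry (AMC I): CN(I) = 4.2·79/(10 − 0.058·79) = (1659/5)/(2709/500) = 7900/129 ≈ 61.240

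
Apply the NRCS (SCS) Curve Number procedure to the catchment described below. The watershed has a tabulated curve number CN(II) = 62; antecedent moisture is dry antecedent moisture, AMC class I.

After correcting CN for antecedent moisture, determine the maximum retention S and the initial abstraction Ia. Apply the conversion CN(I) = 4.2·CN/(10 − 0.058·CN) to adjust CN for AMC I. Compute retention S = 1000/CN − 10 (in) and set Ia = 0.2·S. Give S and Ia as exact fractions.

Dry (AMC I): CN(I) = 4.2·62/(10 − 0.058·62) = (1302/5)/(1601/250) = 65100/1601 ≈ 40.662
Retention S: 1000/CN − 10 with CN=40.662 → S = 9500/651 ≈ 14.593 in
Ia = 0.2·(9500/651) = 1900/651 in ≈ 2.919 in

S = 9500/651 in ≈ 14.593 in; Ia = 1900/651 in ≈ 2.919 in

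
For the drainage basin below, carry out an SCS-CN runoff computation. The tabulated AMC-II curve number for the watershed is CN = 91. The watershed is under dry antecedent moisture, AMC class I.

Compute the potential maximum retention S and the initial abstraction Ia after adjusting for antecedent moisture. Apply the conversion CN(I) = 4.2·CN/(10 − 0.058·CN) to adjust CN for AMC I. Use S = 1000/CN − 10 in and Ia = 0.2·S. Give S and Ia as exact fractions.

S = 1500/637 in ≈ 2.355 in; Ia = 300/637 in ≈ 0.471 in

Dry (AMC I): CN(I) = 4.2·91/(10 − 0.058·91) = (1911/5)/(2361/500) = 63700/787 ≈ 80.940
Max retention: S = 1000/(63700/787) − 10 = 1500/637 in (≈ 2.355 in)
Ia = 0.2S: 0.2·2.355 = 0.471 in (exactly 300/637)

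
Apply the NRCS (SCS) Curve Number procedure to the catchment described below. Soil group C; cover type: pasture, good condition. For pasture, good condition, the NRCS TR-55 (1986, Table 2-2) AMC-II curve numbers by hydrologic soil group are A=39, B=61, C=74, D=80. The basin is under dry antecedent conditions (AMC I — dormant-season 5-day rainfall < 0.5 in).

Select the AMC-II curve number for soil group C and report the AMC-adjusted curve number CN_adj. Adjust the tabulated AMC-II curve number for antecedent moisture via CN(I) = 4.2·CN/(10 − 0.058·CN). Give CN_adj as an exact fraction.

NRCS table: pasture, good condition, soil group C → CN(II) = 74
Dry (AMC I): CN(I) = 4.2·74/(10 − 0.058·74) = (1554/5)/(1427/250) = 77700/1427 ≈ 54.450

CN_adj = 77700/1427 ≈ 54.450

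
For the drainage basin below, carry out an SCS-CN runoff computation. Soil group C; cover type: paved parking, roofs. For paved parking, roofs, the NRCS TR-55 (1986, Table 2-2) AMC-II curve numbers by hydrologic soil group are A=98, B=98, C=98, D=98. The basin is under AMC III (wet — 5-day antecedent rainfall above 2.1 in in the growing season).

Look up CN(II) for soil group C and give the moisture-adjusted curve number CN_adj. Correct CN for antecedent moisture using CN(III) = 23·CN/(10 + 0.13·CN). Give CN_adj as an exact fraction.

NRCS table: paved parking, roofs, soil group C → CN(II) = 98
CN(III) from CN(II)=98: (23·98)/(10 + 0.13·98) = 112700/1137 ≈ 99.120

CN_adj = 112700/1137 ≈ 99.120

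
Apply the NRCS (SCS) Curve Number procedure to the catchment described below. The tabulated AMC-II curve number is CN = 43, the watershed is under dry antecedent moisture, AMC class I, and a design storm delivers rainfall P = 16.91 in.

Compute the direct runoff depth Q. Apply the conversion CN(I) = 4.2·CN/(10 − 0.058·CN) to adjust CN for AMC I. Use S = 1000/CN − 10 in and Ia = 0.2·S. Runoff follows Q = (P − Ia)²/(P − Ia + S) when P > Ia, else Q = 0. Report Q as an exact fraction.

Q = 5355539899/2010348900 in ≈ 2.664 in

Dry (AMC I): CN(I) = 4.2·43/(10 − 0.058·43) = (903/5)/(3753/500) = 30100/1251 ≈ 24.061
S = 1000/(30100/1251) − 10 = 9500/301 in ≈ 31.561 in
Initial abstraction Ia = S/5 = (9500/301)/5 = 1900/301 ≈ 6.312 in
P − Ia = 16.910 − 6.312 = 318991/30100 ≈ 10.598 in (> 0, runoff occurs)
Runoff Q = (P−Ia)²/(P−Ia+S) = (10.598)²/(10.598+31.561) = 5355539899/2010348900 ≈ 2.664 in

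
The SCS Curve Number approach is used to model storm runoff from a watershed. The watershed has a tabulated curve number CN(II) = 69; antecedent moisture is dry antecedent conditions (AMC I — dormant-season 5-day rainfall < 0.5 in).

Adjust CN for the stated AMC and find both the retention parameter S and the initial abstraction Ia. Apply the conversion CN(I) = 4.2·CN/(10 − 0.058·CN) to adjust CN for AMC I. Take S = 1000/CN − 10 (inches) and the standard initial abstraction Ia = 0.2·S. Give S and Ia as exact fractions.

Dry (AMC I): CN(I) = 4.2·69/(10 − 0.058·69) = (1449/5)/(2999/500) = 144900/2999 ≈ 48.316
Retention S: 1000/CN − 10 with CN=48.316 → S = 15500/1449 ≈ 10.697 in
Initial abstraction Ia = S/5 = (15500/1449)/5 = 3100/1449 ≈ 2.139 in

S = 15500/1449 in ≈ 10.697 in; Ia = 3100/1449 in ≈ 2.139 in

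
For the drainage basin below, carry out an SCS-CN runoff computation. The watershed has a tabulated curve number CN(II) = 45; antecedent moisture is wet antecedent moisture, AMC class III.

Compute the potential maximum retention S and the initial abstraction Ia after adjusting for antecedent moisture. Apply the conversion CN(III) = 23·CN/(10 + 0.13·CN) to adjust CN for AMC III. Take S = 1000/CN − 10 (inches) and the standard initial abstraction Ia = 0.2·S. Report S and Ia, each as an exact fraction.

S = 1100/207 in ≈ 5.314 in; Ia = 220/207 in ≈ 1.063 in

Adjust CN=45 to AMC III: 23·45/(10 + 0.13·45) → 1035 ÷ (317/20) = 20700/317 ≈ 65.300
S = 1000/(20700/317) − 10 = 1100/207 in ≈ 5.314 in
Ia = 0.2S: 0.2·5.314 = 1.063 in (exactly 220/207)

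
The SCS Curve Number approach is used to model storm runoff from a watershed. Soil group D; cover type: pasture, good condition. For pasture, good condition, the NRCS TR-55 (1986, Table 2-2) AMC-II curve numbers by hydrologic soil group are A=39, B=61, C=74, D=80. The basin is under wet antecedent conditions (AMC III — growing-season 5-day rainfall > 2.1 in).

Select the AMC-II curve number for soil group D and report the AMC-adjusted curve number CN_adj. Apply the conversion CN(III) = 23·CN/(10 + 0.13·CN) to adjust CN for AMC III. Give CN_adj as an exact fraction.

CN_adj = 4600/51 ≈ 90.196

NRCS table: pasture, good condition, soil group D → CN(II) = 80
Wet (AMC III): CN(III) = 23·80/(10 + 0.13·80) = 1840/(102/5) = 4600/51 ≈ 90.196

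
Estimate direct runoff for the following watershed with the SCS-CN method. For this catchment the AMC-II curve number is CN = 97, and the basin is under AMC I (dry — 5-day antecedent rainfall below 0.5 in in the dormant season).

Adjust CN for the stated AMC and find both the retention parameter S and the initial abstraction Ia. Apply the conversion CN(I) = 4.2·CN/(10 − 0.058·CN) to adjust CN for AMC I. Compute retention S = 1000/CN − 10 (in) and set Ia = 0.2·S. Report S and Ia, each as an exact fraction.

Adjust CN=97 to AMC I: 4.2·97/(10 − 0.058·97) → (2037/5) ÷ (2187/500) = 67900/729 ≈ 93.141
Max retention: S = 1000/(67900/729) − 10 = 500/679 in (≈ 0.736 in)
Initial abstraction Ia = S/5 = (500/679)/5 = 100/679 ≈ 0.147 in

S = 500/679 in ≈ 0.736 in; Ia = 100/679 in ≈ 0.147 in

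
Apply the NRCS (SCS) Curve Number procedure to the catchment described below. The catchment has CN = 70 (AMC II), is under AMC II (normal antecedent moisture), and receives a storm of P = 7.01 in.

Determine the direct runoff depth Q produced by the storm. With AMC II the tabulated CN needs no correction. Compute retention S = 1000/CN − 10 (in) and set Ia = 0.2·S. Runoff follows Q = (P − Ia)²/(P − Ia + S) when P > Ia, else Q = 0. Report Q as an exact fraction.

CN(II) = 70; AMC II needs no correction.
S = 1000/70 − 10 = 30/7 in ≈ 4.286 in
Ia = 0.2·(30/7) = 6/7 in ≈ 0.857 in
Excess rainfall: 7.010 − 0.857 = 6.153 in; P > Ia so Q > 0
Runoff Q = (P−Ia)²/(P−Ia+S) = (6.153)²/(6.153+4.286) = 18550249/5114900 ≈ 3.627 in

Q = 18550249/5114900 in ≈ 3.627 in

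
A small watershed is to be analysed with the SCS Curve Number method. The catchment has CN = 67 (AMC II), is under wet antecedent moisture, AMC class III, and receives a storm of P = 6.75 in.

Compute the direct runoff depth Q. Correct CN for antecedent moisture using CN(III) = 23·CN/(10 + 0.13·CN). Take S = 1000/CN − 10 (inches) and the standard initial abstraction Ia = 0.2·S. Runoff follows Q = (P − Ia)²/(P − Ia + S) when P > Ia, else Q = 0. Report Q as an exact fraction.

Q = 506142363/107185796 in ≈ 4.722 in

CN(III) from CN(II)=67: (23·67)/(10 + 0.13·67) = 154100/1871 ≈ 82.362
Max retention: S = 1000/(154100/1871) − 10 = 3300/1541 in (≈ 2.141 in)
Initial abstraction Ia = S/5 = (3300/1541)/5 = 660/1541 ≈ 0.428 in
Excess rainfall: 6.750 − 0.428 = 6.322 in; P > Ia so Q > 0
Q = (38967/6164)²/((38967/6164) + 3300/1541) = (1518427089/37994896)/(52167/6164) = 506142363/107185796 in ≈ 4.722 in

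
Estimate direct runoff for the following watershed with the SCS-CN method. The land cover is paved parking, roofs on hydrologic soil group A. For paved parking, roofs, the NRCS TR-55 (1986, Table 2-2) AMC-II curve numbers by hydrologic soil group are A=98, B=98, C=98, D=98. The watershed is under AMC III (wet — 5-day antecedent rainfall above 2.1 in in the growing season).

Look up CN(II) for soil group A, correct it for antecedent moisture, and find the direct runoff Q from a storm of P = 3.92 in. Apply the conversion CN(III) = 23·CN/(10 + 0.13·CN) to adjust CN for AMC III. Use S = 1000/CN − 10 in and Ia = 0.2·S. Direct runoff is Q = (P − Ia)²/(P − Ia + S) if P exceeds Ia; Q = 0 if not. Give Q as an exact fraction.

Q = 6044061458/1584083025 in ≈ 3.815 in

NRCS table: paved parking, roofs, soil group A → CN(II) = 98
CN(III) from CN(II)=98: (23·98)/(10 + 0.13·98) = 112700/1137 ≈ 99.120
Max retention: S = 1000/(112700/1137) − 10 = 100/1127 in (≈ 0.089 in)
Ia = 0.2S: 0.2·0.089 = 0.018 in (exactly 20/1127)
Since P=3.920 > Ia=0.018: effective rainfall P−Ia = 109946/28175 in
Q = (109946/28175)²/((109946/28175) + 100/1127) = (12088122916/793830625)/(112446/28175) = 6044061458/1584083025 in ≈ 3.815 in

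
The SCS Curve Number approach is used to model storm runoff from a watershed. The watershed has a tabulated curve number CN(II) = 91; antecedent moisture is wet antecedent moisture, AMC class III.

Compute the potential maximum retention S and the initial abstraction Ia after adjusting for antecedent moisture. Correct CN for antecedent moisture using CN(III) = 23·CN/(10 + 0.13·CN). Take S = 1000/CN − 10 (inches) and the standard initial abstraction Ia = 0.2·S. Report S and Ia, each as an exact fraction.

Adjust CN=91 to AMC III: 23·91/(10 + 0.13·91) → 2093 ÷ (2183/100) = 209300/2183 ≈ 95.877
Max retention: S = 1000/(209300/2183) − 10 = 900/2093 in (≈ 0.430 in)
Ia = 0.2S: 0.2·0.430 = 0.086 in (exactly 180/2093)

S = 900/2093 in ≈ 0.430 in; Ia = 180/2093 in ≈ 0.086 in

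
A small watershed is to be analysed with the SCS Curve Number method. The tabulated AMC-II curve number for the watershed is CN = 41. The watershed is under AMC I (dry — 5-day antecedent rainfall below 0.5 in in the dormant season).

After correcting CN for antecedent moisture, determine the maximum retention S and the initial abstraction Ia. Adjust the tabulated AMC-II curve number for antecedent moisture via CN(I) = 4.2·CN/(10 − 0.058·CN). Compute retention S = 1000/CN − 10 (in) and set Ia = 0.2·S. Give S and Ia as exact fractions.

Dry (AMC I): CN(I) = 4.2·41/(10 − 0.058·41) = (861/5)/(3811/500) = 86100/3811 ≈ 22.592
Retention S: 1000/CN − 10 with CN=22.592 → S = 29500/861 ≈ 34.262 in
Ia = 0.2S: 0.2·34.262 = 6.852 in (exactly 5900/861)

S = 29500/861 in ≈ 34.262 in; Ia = 5900/861 in ≈ 6.852 in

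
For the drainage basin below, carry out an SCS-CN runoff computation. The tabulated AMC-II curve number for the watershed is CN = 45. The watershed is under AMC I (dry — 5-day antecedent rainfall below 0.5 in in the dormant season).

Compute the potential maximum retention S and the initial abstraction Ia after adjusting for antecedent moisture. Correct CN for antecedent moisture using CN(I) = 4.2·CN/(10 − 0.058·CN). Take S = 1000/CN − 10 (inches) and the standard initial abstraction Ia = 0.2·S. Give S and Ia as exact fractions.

S = 5500/189 in ≈ 29.101 in; Ia = 1100/189 in ≈ 5.820 in

CN(I) from CN(II)=45: (4.2·45)/(10 − 0.058·45) = 18900/739 ≈ 25.575
Max retention: S = 1000/(18900/739) − 10 = 5500/189 in (≈ 29.101 in)
Initial abstraction Ia = S/5 = (5500/189)/5 = 1100/189 ≈ 5.820 in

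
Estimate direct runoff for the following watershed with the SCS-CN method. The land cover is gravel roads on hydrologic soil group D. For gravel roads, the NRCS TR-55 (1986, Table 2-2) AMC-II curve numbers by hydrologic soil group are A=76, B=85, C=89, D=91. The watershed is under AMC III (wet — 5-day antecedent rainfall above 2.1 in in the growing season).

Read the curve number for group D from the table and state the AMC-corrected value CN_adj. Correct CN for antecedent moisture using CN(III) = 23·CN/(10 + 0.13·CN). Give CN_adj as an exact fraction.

CN_adj = 209300/2183 ≈ 95.877

NRCS table: gravel roads, soil group D → CN(II) = 91
CN(III) from CN(II)=91: (23·91)/(10 + 0.13·91) = 209300/2183 ≈ 95.877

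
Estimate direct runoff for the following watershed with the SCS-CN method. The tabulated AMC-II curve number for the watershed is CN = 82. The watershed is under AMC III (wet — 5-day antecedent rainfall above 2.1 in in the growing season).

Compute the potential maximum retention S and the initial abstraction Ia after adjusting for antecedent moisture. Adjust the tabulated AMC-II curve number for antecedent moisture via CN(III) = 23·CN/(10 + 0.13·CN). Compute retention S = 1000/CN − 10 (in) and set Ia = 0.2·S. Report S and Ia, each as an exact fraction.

S = 900/943 in ≈ 0.954 in; Ia = 180/943 in ≈ 0.191 in

Adjust CN=82 to AMC III: 23·82/(10 + 0.13·82) → 1886 ÷ (1033/50) = 94300/1033 ≈ 91.288
Max retention: S = 1000/(94300/1033) − 10 = 900/943 in (≈ 0.954 in)
Ia = 0.2S: 0.2·0.954 = 0.191 in (exactly 180/943)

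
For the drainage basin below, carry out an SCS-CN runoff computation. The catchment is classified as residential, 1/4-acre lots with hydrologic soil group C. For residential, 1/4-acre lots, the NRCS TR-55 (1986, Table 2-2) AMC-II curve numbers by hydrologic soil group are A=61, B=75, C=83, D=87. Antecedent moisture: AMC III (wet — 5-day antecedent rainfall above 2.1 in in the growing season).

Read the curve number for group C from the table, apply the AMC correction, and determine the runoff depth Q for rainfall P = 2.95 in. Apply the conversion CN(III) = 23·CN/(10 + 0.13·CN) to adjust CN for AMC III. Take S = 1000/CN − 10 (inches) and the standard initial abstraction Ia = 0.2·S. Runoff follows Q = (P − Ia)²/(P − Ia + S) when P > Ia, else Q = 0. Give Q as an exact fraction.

NRCS table: residential, 1/4-acre lots, soil group C → CN(II) = 83
CN(III) from CN(II)=83: (23·83)/(10 + 0.13·83) = 190900/2079 ≈ 91.823
Max retention: S = 1000/(190900/2079) − 10 = 1700/1909 in (≈ 0.891 in)
Initial abstraction Ia = S/5 = (1700/1909)/5 = 340/1909 ≈ 0.178 in
Since P=2.950 > Ia=0.178: effective rainfall P−Ia = 105831/38180 in
Runoff Q = (P−Ia)²/(P−Ia+S) = (2.772)²/(2.772+0.891) = 11200200561/5338747580 ≈ 2.098 in

Q = 11200200561/5338747580 in ≈ 2.098 in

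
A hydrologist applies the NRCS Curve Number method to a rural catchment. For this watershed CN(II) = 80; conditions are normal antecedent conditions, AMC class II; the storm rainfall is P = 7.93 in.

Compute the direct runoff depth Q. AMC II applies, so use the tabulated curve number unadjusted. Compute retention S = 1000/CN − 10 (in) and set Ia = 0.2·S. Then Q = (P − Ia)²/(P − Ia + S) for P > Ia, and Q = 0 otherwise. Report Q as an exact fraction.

Average conditions: CN = 80 (no AMC adjustment).
Retention S: 1000/CN − 10 with CN=80.000 → S = 5/2 ≈ 2.500 in
Ia = 0.2·(5/2) = 1/2 in ≈ 0.500 in
P − Ia = 7.930 − 0.500 = 743/100 ≈ 7.430 in (> 0, runoff occurs)
Q: (743/100)² ÷ (993/100) = 552049/99300 in (≈ 5.559 in)

Q = 552049/99300 in ≈ 5.559 in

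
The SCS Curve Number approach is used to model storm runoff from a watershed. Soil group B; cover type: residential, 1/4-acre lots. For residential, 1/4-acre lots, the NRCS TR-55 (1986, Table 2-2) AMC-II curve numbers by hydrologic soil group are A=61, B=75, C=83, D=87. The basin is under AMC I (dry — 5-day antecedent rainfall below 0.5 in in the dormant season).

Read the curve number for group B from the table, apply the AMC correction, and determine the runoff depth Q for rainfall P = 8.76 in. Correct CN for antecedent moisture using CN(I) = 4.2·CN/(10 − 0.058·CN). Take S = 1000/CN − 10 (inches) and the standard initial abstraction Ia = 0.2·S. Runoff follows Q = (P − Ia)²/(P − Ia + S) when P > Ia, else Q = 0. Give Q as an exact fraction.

Q = 127622209/37480275 in ≈ 3.405 in

NRCS table: residential, 1/4-acre lots, soil group B → CN(II) = 75
Dry (AMC I): CN(I) = 4.2·75/(10 − 0.058·75) = 315/(113/20) = 6300/113 ≈ 55.752
Max retention: S = 1000/(6300/113) − 10 = 500/63 in (≈ 7.937 in)
Ia = 0.2·(500/63) = 100/63 in ≈ 1.587 in
Since P=8.760 > Ia=1.587: effective rainfall P−Ia = 11297/1575 in
Q = (11297/1575)²/((11297/1575) + 500/63) = (127622209/2480625)/(23797/1575) = 127622209/37480275 in ≈ 3.405 in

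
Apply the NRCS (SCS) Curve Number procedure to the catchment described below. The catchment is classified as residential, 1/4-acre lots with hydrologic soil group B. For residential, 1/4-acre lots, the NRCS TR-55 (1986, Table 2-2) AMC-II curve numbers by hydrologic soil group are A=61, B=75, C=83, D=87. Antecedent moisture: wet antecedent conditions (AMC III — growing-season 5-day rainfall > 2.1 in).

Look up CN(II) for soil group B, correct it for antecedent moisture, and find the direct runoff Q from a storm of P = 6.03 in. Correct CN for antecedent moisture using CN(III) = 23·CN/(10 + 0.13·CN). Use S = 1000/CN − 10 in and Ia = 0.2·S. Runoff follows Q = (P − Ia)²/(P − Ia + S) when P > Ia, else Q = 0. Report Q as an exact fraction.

Q = 1568714449/342288300 in ≈ 4.583 in

NRCS table: residential, 1/4-acre lots, soil group B → CN(II) = 75
CN(III) from CN(II)=75: (23·75)/(10 + 0.13·75) = 6900/79 ≈ 87.342
Max retention: S = 1000/(6900/79) − 10 = 100/69 in (≈ 1.449 in)
Ia = 0.2·(100/69) = 20/69 in ≈ 0.290 in
Excess rainfall: 6.030 − 0.290 = 5.740 in; P > Ia so Q > 0
Q = (39607/6900)²/((39607/6900) + 100/69) = (1568714449/47610000)/(49607/6900) = 1568714449/342288300 in ≈ 4.583 in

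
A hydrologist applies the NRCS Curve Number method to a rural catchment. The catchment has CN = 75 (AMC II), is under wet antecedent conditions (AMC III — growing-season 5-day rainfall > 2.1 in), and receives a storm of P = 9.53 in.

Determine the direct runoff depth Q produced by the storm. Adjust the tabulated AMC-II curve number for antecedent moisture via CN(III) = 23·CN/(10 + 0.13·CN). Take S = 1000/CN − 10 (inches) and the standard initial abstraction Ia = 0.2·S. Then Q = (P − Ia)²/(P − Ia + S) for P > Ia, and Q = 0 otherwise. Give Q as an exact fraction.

Q = 4064955049/508923300 in ≈ 7.987 in

Adjust CN=75 to AMC III: 23·75/(10 + 0.13·75) → 1725 ÷ (79/4) = 6900/79 ≈ 87.342
S = 1000/(6900/79) − 10 = 100/69 in ≈ 1.449 in
Ia = 0.2·(100/69) = 20/69 in ≈ 0.290 in
Excess rainfall: 9.530 − 0.290 = 9.240 in; P > Ia so Q > 0
Q = (63757/6900)²/((63757/6900) + 100/69) = (4064955049/47610000)/(73757/6900) = 4064955049/508923300 in ≈ 7.987 in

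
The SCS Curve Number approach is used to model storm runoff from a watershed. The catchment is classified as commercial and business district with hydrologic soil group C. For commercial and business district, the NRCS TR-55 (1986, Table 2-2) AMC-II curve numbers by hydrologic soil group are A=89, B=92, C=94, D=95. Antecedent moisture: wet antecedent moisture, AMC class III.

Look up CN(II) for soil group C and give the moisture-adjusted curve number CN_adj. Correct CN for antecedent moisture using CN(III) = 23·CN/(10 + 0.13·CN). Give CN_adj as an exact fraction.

NRCS table: commercial and business district, soil group C → CN(II) = 94
Wet (AMC III): CN(III) = 23·94/(10 + 0.13·94) = 2162/(1111/50) = 108100/1111 ≈ 97.300

CN_adj = 108100/1111 ≈ 97.300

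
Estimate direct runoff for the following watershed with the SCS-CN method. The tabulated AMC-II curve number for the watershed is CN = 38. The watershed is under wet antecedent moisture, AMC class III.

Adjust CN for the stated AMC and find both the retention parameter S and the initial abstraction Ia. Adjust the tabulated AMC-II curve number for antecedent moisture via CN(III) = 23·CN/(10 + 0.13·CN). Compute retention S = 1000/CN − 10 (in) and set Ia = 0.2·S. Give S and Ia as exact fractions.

Adjust CN=38 to AMC III: 23·38/(10 + 0.13·38) → 874 ÷ (747/50) = 43700/747 ≈ 58.501
Max retention: S = 1000/(43700/747) − 10 = 3100/437 in (≈ 7.094 in)
Ia = 0.2S: 0.2·7.094 = 1.419 in (exactly 620/437)

S = 3100/437 in ≈ 7.094 in; Ia = 620/437 in ≈ 1.419 in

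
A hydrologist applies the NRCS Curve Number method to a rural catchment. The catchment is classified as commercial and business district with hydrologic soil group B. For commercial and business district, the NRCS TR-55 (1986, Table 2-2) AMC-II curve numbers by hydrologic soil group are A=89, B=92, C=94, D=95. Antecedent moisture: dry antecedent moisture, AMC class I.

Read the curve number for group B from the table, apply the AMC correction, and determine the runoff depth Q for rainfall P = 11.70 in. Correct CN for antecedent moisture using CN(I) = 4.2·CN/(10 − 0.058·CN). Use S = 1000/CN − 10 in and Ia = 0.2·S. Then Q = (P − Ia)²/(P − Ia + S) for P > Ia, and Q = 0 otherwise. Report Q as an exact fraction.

NRCS table: commercial and business district, soil group B → CN(II) = 92
CN(I) from CN(II)=92: (4.2·92)/(10 − 0.058·92) = 48300/583 ≈ 82.847
Max retention: S = 1000/(48300/583) − 10 = 1000/483 in (≈ 2.070 in)
Initial abstraction Ia = S/5 = (1000/483)/5 = 200/483 ≈ 0.414 in
P − Ia = 11.700 − 0.414 = 54511/4830 ≈ 11.286 in (> 0, runoff occurs)
Q: (54511/4830)² ÷ (64511/4830) = 2971449121/311588130 in (≈ 9.536 in)

Q = 2971449121/311588130 in ≈ 9.536 in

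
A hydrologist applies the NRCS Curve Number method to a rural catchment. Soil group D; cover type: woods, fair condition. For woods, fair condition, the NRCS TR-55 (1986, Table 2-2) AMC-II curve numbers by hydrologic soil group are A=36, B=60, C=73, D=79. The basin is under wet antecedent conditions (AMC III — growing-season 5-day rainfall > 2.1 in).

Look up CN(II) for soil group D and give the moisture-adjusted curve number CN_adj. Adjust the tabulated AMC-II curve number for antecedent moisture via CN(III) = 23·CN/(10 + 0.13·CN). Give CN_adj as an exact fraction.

CN_adj = 181700/2027 ≈ 89.640

NRCS table: woods, fair condition, soil group D → CN(II) = 79
CN(III) from CN(II)=79: (23·79)/(10 + 0.13·79) = 181700/2027 ≈ 89.640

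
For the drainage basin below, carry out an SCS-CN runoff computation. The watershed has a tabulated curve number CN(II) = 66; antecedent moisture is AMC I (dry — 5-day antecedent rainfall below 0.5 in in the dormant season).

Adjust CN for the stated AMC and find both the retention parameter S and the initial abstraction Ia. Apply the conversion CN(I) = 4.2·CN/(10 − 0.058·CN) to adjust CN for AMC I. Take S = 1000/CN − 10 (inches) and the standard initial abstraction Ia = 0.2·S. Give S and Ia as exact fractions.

CN(I) from CN(II)=66: (4.2·66)/(10 − 0.058·66) = 69300/1543 ≈ 44.913
Max retention: S = 1000/(69300/1543) − 10 = 8500/693 in (≈ 12.266 in)
Initial abstraction Ia = S/5 = (8500/693)/5 = 1700/693 ≈ 2.453 in

S = 8500/693 in ≈ 12.266 in; Ia = 1700/693 in ≈ 2.453 in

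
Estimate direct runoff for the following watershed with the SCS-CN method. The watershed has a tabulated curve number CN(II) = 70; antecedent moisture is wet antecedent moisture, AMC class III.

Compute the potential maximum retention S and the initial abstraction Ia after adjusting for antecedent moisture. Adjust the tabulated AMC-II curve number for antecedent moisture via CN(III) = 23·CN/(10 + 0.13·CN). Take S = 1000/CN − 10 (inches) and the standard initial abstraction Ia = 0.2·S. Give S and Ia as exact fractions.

S = 300/161 in ≈ 1.863 in; Ia = 60/161 in ≈ 0.373 in

Wet (AMC III): CN(III) = 23·70/(10 + 0.13·70) = 1610/(191/10) = 16100/191 ≈ 84.293
Max retention: S = 1000/(16100/191) − 10 = 300/161 in (≈ 1.863 in)
Initial abstraction Ia = S/5 = (300/161)/5 = 60/161 ≈ 0.373 in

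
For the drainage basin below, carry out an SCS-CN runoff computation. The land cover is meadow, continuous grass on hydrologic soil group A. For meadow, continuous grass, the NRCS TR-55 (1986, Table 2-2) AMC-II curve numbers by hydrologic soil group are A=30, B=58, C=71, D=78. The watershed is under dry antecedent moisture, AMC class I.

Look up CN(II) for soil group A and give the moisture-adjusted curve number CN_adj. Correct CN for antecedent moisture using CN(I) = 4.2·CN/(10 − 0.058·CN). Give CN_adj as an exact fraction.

CN_adj = 900/59 ≈ 15.254

NRCS table: meadow, continuous grass, soil group A → CN(II) = 30
Dry (AMC I): CN(I) = 4.2·30/(10 − 0.058·30) = 126/(413/50) = 900/59 ≈ 15.254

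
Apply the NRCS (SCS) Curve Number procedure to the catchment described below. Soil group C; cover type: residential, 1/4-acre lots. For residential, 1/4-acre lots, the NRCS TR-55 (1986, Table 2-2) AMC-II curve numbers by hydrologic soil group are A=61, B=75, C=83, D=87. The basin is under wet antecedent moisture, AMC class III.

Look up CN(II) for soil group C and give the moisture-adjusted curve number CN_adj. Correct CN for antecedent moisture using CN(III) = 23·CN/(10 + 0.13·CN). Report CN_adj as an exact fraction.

CN_adj = 190900/2079 ≈ 91.823

NRCS table: residential, 1/4-acre lots, soil group C → CN(II) = 83
Adjust CN=83 to AMC III: 23·83/(10 + 0.13·83) → 1909 ÷ (2079/100) = 190900/2079 ≈ 91.823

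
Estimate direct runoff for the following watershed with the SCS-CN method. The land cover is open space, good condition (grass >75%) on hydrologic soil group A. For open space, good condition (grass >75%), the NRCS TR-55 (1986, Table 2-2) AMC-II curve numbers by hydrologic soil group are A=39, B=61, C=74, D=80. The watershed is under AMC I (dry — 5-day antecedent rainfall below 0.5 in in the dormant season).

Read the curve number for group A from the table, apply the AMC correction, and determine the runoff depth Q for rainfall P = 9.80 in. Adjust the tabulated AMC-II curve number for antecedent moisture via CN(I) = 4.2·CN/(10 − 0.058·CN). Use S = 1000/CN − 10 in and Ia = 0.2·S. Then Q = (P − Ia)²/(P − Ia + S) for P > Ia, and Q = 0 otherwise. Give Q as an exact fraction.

Q = 92756161/663926445 in ≈ 0.140 in

NRCS table: open space, good condition (grass >75%), soil group A → CN(II) = 39
CN(I) from CN(II)=39: (4.2·39)/(10 − 0.058·39) = 81900/3869 ≈ 21.168
Retention S: 1000/CN − 10 with CN=21.168 → S = 30500/819 ≈ 37.241 in
Initial abstraction Ia = S/5 = (30500/819)/5 = 6100/819 ≈ 7.448 in
Since P=9.800 > Ia=7.448: effective rainfall P−Ia = 9631/4095 in
Runoff Q = (P−Ia)²/(P−Ia+S) = (2.352)²/(2.352+37.241) = 92756161/663926445 ≈ 0.140 in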